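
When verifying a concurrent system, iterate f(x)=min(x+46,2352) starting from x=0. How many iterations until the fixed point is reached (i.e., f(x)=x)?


Step 1: x=0, cap=2352, increment=46
Step 2: x grows by 46 each step until capped at 2352; fixed point is x=2352
Step 3: iterations = ceil(2352/46) = 52

52


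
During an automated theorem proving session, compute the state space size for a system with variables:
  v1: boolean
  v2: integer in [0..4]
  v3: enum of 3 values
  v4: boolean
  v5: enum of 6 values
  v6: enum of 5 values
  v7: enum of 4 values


State space = product of domain sizes of all variables.
Domain sizes:
  v1 (boolean): 2
  v2 (integer in [0..4]): 5
  v3 (enum of 3 values): 3
  v4 (boolean): 2
  v5 (enum of 6 values): 6
  v6 (enum of 5 values): 5
  v7 (enum of 4 values): 4
Product = 2 * 5 * 3 * 2 * 6 * 5 * 4 = 7200

7200


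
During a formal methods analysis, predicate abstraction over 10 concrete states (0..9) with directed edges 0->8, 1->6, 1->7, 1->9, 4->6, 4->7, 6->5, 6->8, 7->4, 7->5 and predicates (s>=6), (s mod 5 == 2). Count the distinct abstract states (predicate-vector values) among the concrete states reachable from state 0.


BFS from 0:
Concrete reachable: {0, 8}
Abstract via predicates (s>=6), (s mod 5 == 2):
  (0,0) <- {0}
  (1,0) <- {8}
Distinct abstract states = 2

2


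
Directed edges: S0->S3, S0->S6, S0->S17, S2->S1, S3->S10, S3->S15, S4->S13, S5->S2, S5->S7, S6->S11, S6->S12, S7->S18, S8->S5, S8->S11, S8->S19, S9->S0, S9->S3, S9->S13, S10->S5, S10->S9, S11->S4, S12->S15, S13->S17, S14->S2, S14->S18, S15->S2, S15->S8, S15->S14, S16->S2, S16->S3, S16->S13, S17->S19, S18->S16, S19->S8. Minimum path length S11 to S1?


BFS layer-by-layer from S11:
  dist 0: {S11}
  dist 1: {S4}
  dist 2: {S13}
  dist 3: {S17}
  dist 4: {S19}
  dist 5: {S8}
  dist 6: {S5}
  dist 7: {S2, S7}
  dist 8: {S1, S18}
  -> S1 reached at distance 8
Shortest path length = 8

8


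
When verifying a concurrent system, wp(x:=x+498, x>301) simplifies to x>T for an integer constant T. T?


Formula: wp(x:=E, P) = P[E/x] (substitute E for x in postcondition)
Step 1: Postcondition: x>301
Step 2: Substitute x+498 for x: x+498>301
Step 3: Solve for x: x > 301-498 = -197

-197


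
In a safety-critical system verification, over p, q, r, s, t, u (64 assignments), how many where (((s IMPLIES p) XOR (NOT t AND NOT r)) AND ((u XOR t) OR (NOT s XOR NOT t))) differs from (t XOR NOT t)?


F1 = (((s IMPLIES p) XOR (NOT t AND NOT r)) AND ((u XOR t) OR (NOT s XOR NOT t)))
F2 = (t XOR NOT t)
Evaluate both on each of 64 rows (bits = p,q,r,s,t,u):
  row 0 [000000]: F1=0 F2=1 (differ) -> 1
  row 1 [000001]: F1=0 F2=1 (differ) -> 1
  row 2 [000010]: F1=1 F2=1 -> 0
  row 3 [000011]: F1=1 F2=1 -> 0
  row 4 [000100]: F1=1 F2=1 -> 0
  (every remaining row is evaluated the same way; all 64 results are listed next)
Full result column, 8 rows per line (p,q,r fixed per line; s,t,u runs 000..111 left to right):
  rows 0-7 [p,q,r=000]: 11000011  (ones: 4)
  rows 8-15 [p,q,r=001]: 10001111  (ones: 5)
  rows 16-23 [p,q,r=010]: 11000011  (ones: 4)
  rows 24-31 [p,q,r=011]: 10001111  (ones: 5)
  rows 32-39 [p,q,r=100]: 11001101  (ones: 5)
  rows 40-47 [p,q,r=101]: 10000001  (ones: 2)
  rows 48-55 [p,q,r=110]: 11001101  (ones: 5)
  rows 56-63 [p,q,r=111]: 10000001  (ones: 2)
Disagreements = 4+5+4+5+5+2+5+2 = 32

32


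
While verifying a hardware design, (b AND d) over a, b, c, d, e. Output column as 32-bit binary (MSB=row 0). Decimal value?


Formula: (b AND d) over a, b, c, d, e (32 rows)
Evaluate each row (bits = a,b,c,d,e, MSB first):
  row 0 [00000]: (0 AND 0) -> 0
  row 1 [00001]: (0 AND 0) -> 0
  row 2 [00010]: (0 AND 1) -> 0
  row 3 [00011]: (0 AND 1) -> 0
  row 4 [00100]: (0 AND 0) -> 0
  row 5 [00101]: (0 AND 0) -> 0
  row 6 [00110]: (0 AND 1) -> 0
  row 7 [00111]: (0 AND 1) -> 0
  row 8 [01000]: (1 AND 0) -> 0
  row 9 [01001]: (1 AND 0) -> 0
  row 10 [01010]: (1 AND 1) -> 1
  row 11 [01011]: (1 AND 1) -> 1
  row 12 [01100]: (1 AND 0) -> 0
  row 13 [01101]: (1 AND 0) -> 0
  row 14 [01110]: (1 AND 1) -> 1
  row 15 [01111]: (1 AND 1) -> 1
  row 16 [10000]: (0 AND 0) -> 0
  row 17 [10001]: (0 AND 0) -> 0
  row 18 [10010]: (0 AND 1) -> 0
  row 19 [10011]: (0 AND 1) -> 0
  row 20 [10100]: (0 AND 0) -> 0
  row 21 [10101]: (0 AND 0) -> 0
  row 22 [10110]: (0 AND 1) -> 0
  row 23 [10111]: (0 AND 1) -> 0
  row 24 [11000]: (1 AND 0) -> 0
  row 25 [11001]: (1 AND 0) -> 0
  row 26 [11010]: (1 AND 1) -> 1
  row 27 [11011]: (1 AND 1) -> 1
  row 28 [11100]: (1 AND 0) -> 0
  row 29 [11101]: (1 AND 0) -> 0
  row 30 [11110]: (1 AND 1) -> 1
  row 31 [11111]: (1 AND 1) -> 1
Full result column, 4 rows per line (a,b,c fixed per line; d,e runs 00..11 left to right):
  rows 0-3 [a,b,c=000]: 0000  = hex 0
  rows 4-7 [a,b,c=001]: 0000  = hex 0
  rows 8-11 [a,b,c=010]: 0011  = hex 3
  rows 12-15 [a,b,c=011]: 0011  = hex 3
  rows 16-19 [a,b,c=100]: 0000  = hex 0
  rows 20-23 [a,b,c=101]: 0000  = hex 0
  rows 24-27 [a,b,c=110]: 0011  = hex 3
  rows 28-31 [a,b,c=111]: 0011  = hex 3
Output column (row 0 .. row 31) = 00000000001100110000000000110011
Output column grouped in 4s = 0000 0000 0011 0011 0000 0000 0011 0011 = 0x00330033
Convert to decimal digit by digit (value = value*16 + digit):
  0 -> 0
  0*16 + 0 = 0
  0*16 + 3 = 3
  3*16 + 3 = 51
  51*16 + 0 = 816
  816*16 + 0 = 13056
  13056*16 + 3 = 208899
  208899*16 + 3 = 3342387
Decimal = 3342387

3342387


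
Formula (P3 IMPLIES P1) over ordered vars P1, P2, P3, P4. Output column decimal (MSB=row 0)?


Formula: (P3 IMPLIES P1) over P1, P2, P3, P4 (16 rows)
Evaluate each row (bits = P1,P2,P3,P4, MSB first):
  row 0 [0000]: (0 IMPLIES 0) -> 1
  row 1 [0001]: (0 IMPLIES 0) -> 1
  row 2 [0010]: (1 IMPLIES 0) -> 0
  row 3 [0011]: (1 IMPLIES 0) -> 0
  row 4 [0100]: (0 IMPLIES 0) -> 1
  row 5 [0101]: (0 IMPLIES 0) -> 1
  row 6 [0110]: (1 IMPLIES 0) -> 0
  row 7 [0111]: (1 IMPLIES 0) -> 0
  row 8 [1000]: (0 IMPLIES 1) -> 1
  row 9 [1001]: (0 IMPLIES 1) -> 1
  row 10 [1010]: (1 IMPLIES 1) -> 1
  row 11 [1011]: (1 IMPLIES 1) -> 1
  row 12 [1100]: (0 IMPLIES 1) -> 1
  row 13 [1101]: (0 IMPLIES 1) -> 1
  row 14 [1110]: (1 IMPLIES 1) -> 1
  row 15 [1111]: (1 IMPLIES 1) -> 1
Full result column, 4 rows per line (P1,P2 fixed per line; P3,P4 runs 00..11 left to right):
  rows 0-3 [P1,P2=00]: 1100  = hex C
  rows 4-7 [P1,P2=01]: 1100  = hex C
  rows 8-11 [P1,P2=10]: 1111  = hex F
  rows 12-15 [P1,P2=11]: 1111  = hex F
Output column (row 0 .. row 15) = 1100110011111111
Output column grouped in 4s = 1100 1100 1111 1111 = 0xCCFF
Convert to decimal digit by digit (value = value*16 + digit):
  C -> 12
  12*16 + 12 (C) = 204
  204*16 + 15 (F) = 3279
  3279*16 + 15 (F) = 52479
Decimal = 52479

52479


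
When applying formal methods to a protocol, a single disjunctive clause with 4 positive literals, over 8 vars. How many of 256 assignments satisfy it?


Step 1: Total=2^8=256
Step 2: Unsat when all 4 false: 2^4=16
Step 3: Sat=256-16=240

240


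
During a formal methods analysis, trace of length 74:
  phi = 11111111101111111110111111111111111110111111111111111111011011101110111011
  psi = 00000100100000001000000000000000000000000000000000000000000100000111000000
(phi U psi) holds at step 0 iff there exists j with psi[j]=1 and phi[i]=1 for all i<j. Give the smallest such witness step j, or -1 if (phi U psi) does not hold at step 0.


(phi U psi) at 0: need smallest j with psi[j]=1 and phi[i]=1 for all i in [0,j).
Scan from step 0:
  step 0: phi=1, psi=0 -> continue
  step 1: phi=1, psi=0 -> continue
  step 2: phi=1, psi=0 -> continue
  step 3: phi=1, psi=0 -> continue
  step 5: psi=1 and phi held for [0,5) -> witness found
Witness step = 5

5


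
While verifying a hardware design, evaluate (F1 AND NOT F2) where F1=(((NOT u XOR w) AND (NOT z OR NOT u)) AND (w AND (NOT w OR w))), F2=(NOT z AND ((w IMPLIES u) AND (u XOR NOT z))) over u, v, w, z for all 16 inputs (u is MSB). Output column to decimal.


F1 = (((NOT u XOR w) AND (NOT z OR NOT u)) AND (w AND (NOT w OR w)))
F2 = (NOT z AND ((w IMPLIES u) AND (u XOR NOT z)))
Counterexample to F1=>F2 is where F1=1 and F2=0.
Evaluate each row (bits = u,v,w,z, MSB first):
  row 0 [0000]: F1=0 F2=1 -> F1&~F2 -> 0
  row 1 [0001]: F1=0 F2=0 -> F1&~F2 -> 0
  row 2 [0010]: F1=0 F2=0 -> F1&~F2 -> 0
  row 3 [0011]: F1=0 F2=0 -> F1&~F2 -> 0
  row 4 [0100]: F1=0 F2=1 -> F1&~F2 -> 0
  row 5 [0101]: F1=0 F2=0 -> F1&~F2 -> 0
  row 6 [0110]: F1=0 F2=0 -> F1&~F2 -> 0
  row 7 [0111]: F1=0 F2=0 -> F1&~F2 -> 0
  row 8 [1000]: F1=0 F2=0 -> F1&~F2 -> 0
  row 9 [1001]: F1=0 F2=0 -> F1&~F2 -> 0
  row 10 [1010]: F1=1 F2=0 -> F1&~F2 -> 1
  row 11 [1011]: F1=0 F2=0 -> F1&~F2 -> 0
  row 12 [1100]: F1=0 F2=0 -> F1&~F2 -> 0
  row 13 [1101]: F1=0 F2=0 -> F1&~F2 -> 0
  row 14 [1110]: F1=1 F2=0 -> F1&~F2 -> 1
  row 15 [1111]: F1=0 F2=0 -> F1&~F2 -> 0
Full result column, 4 rows per line (u,v fixed per line; w,z runs 00..11 left to right):
  rows 0-3 [u,v=00]: 0000  = hex 0
  rows 4-7 [u,v=01]: 0000  = hex 0
  rows 8-11 [u,v=10]: 0010  = hex 2
  rows 12-15 [u,v=11]: 0010  = hex 2
Counterexample vector (row 0 .. row 15) = 0000000000100010
Output column grouped in 4s = 0000 0000 0010 0010 = 0x0022
Convert to decimal digit by digit (value = value*16 + digit):
  0 -> 0
  0*16 + 0 = 0
  0*16 + 2 = 2
  2*16 + 2 = 34
Decimal = 34

34


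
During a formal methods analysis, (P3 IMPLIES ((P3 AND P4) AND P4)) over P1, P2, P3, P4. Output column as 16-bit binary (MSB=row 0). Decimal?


Formula: (P3 IMPLIES ((P3 AND P4) AND P4)) over P1, P2, P3, P4 (16 rows)
Evaluate each row (bits = P1,P2,P3,P4, MSB first):
  row 0 [0000]: (0 IMPLIES ((0 AND 0) AND 0)) -> 1
  row 1 [0001]: (0 IMPLIES ((0 AND 1) AND 1)) -> 1
  row 2 [0010]: (1 IMPLIES ((1 AND 0) AND 0)) -> 0
  row 3 [0011]: (1 IMPLIES ((1 AND 1) AND 1)) -> 1
  row 4 [0100]: (0 IMPLIES ((0 AND 0) AND 0)) -> 1
  row 5 [0101]: (0 IMPLIES ((0 AND 1) AND 1)) -> 1
  row 6 [0110]: (1 IMPLIES ((1 AND 0) AND 0)) -> 0
  row 7 [0111]: (1 IMPLIES ((1 AND 1) AND 1)) -> 1
  row 8 [1000]: (0 IMPLIES ((0 AND 0) AND 0)) -> 1
  row 9 [1001]: (0 IMPLIES ((0 AND 1) AND 1)) -> 1
  row 10 [1010]: (1 IMPLIES ((1 AND 0) AND 0)) -> 0
  row 11 [1011]: (1 IMPLIES ((1 AND 1) AND 1)) -> 1
  row 12 [1100]: (0 IMPLIES ((0 AND 0) AND 0)) -> 1
  row 13 [1101]: (0 IMPLIES ((0 AND 1) AND 1)) -> 1
  row 14 [1110]: (1 IMPLIES ((1 AND 0) AND 0)) -> 0
  row 15 [1111]: (1 IMPLIES ((1 AND 1) AND 1)) -> 1
Full result column, 4 rows per line (P1,P2 fixed per line; P3,P4 runs 00..11 left to right):
  rows 0-3 [P1,P2=00]: 1101  = hex D
  rows 4-7 [P1,P2=01]: 1101  = hex D
  rows 8-11 [P1,P2=10]: 1101  = hex D
  rows 12-15 [P1,P2=11]: 1101  = hex D
Output column (row 0 .. row 15) = 1101110111011101
Output column grouped in 4s = 1101 1101 1101 1101 = 0xDDDD
Convert to decimal digit by digit (value = value*16 + digit):
  D -> 13
  13*16 + 13 (D) = 221
  221*16 + 13 (D) = 3549
  3549*16 + 13 (D) = 56797
Decimal = 56797

56797


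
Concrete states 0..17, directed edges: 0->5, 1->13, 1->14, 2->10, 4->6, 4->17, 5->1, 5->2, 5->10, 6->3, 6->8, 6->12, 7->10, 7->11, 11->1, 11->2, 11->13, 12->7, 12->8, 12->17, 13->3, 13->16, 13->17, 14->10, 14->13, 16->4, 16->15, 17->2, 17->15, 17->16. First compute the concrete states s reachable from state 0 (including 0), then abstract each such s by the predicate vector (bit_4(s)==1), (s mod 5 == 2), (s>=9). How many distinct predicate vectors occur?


BFS from 0:
Concrete reachable: {0, 1, 2, 3, 4, 5, 6, 7, 8, 10, 11, 12, 13, 14, 15, 16, 17}
Abstract via predicates (bit_4(s)==1), (s mod 5 == 2), (s>=9):
  (0,0,0) <- {0, 1, 3, 4, 5, 6, 8}
  (0,0,1) <- {10, 11, 13, 14, 15}
  (0,1,0) <- {2, 7}
  (0,1,1) <- {12}
  (1,0,1) <- {16}
  (1,1,1) <- {17}
Distinct abstract states = 6

6


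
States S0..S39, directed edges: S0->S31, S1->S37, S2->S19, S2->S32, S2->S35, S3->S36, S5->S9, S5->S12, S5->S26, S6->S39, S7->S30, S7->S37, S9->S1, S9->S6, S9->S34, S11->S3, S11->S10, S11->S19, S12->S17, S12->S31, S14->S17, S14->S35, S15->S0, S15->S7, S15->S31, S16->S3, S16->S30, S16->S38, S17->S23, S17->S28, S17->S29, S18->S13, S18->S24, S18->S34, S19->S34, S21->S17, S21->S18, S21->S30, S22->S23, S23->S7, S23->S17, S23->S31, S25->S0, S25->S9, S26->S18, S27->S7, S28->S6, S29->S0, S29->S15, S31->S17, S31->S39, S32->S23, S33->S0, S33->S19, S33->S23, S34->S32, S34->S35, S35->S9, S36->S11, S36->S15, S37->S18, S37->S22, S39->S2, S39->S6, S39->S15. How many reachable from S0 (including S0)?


BFS from S0:
  layer 0: {S0}
  layer 1: {S31}
  layer 2: {S17, S39}
  layer 3: {S2, S6, S15, S23, S28, S29}
  layer 4: {S7, S19, S32, S35}
  layer 5: {S9, S30, S34, S37}
  layer 6: {S1, S18, S22}
  layer 7: {S13, S24}
Reachable set: {S0, S1, S2, S6, S7, S9, S13, S15, S17, S18, S19, S22, S23, S24, S28, S29, S30, S31, S32, S34, S35, S37, S39}
Count = 23

23


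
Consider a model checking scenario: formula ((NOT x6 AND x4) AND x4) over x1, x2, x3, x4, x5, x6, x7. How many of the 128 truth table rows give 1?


Formula: ((NOT x6 AND x4) AND x4) over 7 vars (128 rows)
Evaluate each row (x1, x2, x3, x4, x5, x6, x7 as bits, MSB first):
  row 0 [0000000]: ((NOT 0 AND 0) AND 0) -> 0
  row 1 [0000001]: ((NOT 0 AND 0) AND 0) -> 0
  row 2 [0000010]: ((NOT 1 AND 0) AND 0) -> 0
  row 3 [0000011]: ((NOT 1 AND 0) AND 0) -> 0
  row 4 [0000100]: ((NOT 0 AND 0) AND 0) -> 0
  (every remaining row is evaluated the same way; all 128 results are listed next)
Full result column, 8 rows per line (x1,x2,x3,x4 fixed per line; x5,x6,x7 runs 000..111 left to right):
  rows 0-7 [x1,x2,x3,x4=0000]: 00000000  (ones: 0)
  rows 8-15 [x1,x2,x3,x4=0001]: 11001100  (ones: 4)
  rows 16-23 [x1,x2,x3,x4=0010]: 00000000  (ones: 0)
  rows 24-31 [x1,x2,x3,x4=0011]: 11001100  (ones: 4)
  rows 32-39 [x1,x2,x3,x4=0100]: 00000000  (ones: 0)
  rows 40-47 [x1,x2,x3,x4=0101]: 11001100  (ones: 4)
  rows 48-55 [x1,x2,x3,x4=0110]: 00000000  (ones: 0)
  rows 56-63 [x1,x2,x3,x4=0111]: 11001100  (ones: 4)
  rows 64-71 [x1,x2,x3,x4=1000]: 00000000  (ones: 0)
  rows 72-79 [x1,x2,x3,x4=1001]: 11001100  (ones: 4)
  rows 80-87 [x1,x2,x3,x4=1010]: 00000000  (ones: 0)
  rows 88-95 [x1,x2,x3,x4=1011]: 11001100  (ones: 4)
  rows 96-103 [x1,x2,x3,x4=1100]: 00000000  (ones: 0)
  rows 104-111 [x1,x2,x3,x4=1101]: 11001100  (ones: 4)
  rows 112-119 [x1,x2,x3,x4=1110]: 00000000  (ones: 0)
  rows 120-127 [x1,x2,x3,x4=1111]: 11001100  (ones: 4)
Count of 1-rows = 0+4+0+4+0+4+0+4+0+4+0+4+0+4+0+4 = 32

32


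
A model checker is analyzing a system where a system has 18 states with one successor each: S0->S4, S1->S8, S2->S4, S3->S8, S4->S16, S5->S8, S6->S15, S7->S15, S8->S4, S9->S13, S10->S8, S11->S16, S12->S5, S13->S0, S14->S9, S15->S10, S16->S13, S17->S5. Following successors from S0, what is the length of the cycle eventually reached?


Trace from S0 until a state repeats:
  S0 -> S4 -> S16 -> S13 -> S0
S0 first seen at step 0, revisited at step 4.
Cycle length = 4 - 0 = 4

4


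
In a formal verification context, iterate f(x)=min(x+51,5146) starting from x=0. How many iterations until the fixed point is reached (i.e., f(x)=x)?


Step 1: x=0, cap=5146, increment=51
Step 2: x grows by 51 each step until capped at 5146; fixed point is x=5146
Step 3: iterations = ceil(5146/51) = 101

101


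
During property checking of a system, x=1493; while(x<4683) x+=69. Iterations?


Step 1: x goes from 1493 toward 4683 by 69; the body runs while x<4683, so iterations = ceil((bound-start)/step)
Step 2: Distance=3190
Step 3: ceil(3190/69)=47

47


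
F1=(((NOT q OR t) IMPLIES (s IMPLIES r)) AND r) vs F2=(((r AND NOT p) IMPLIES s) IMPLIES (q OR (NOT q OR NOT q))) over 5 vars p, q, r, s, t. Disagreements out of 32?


F1 = (((NOT q OR t) IMPLIES (s IMPLIES r)) AND r)
F2 = (((r AND NOT p) IMPLIES s) IMPLIES (q OR (NOT q OR NOT q)))
Evaluate both on each of 32 rows (bits = p,q,r,s,t):
  row 0 [00000]: F1=0 F2=1 (differ) -> 1
  row 1 [00001]: F1=0 F2=1 (differ) -> 1
  row 2 [00010]: F1=0 F2=1 (differ) -> 1
  row 3 [00011]: F1=0 F2=1 (differ) -> 1
  row 4 [00100]: F1=1 F2=1 -> 0
  row 5 [00101]: F1=1 F2=1 -> 0
  row 6 [00110]: F1=1 F2=1 -> 0
  row 7 [00111]: F1=1 F2=1 -> 0
  row 8 [01000]: F1=0 F2=1 (differ) -> 1
  row 9 [01001]: F1=0 F2=1 (differ) -> 1
  row 10 [01010]: F1=0 F2=1 (differ) -> 1
  row 11 [01011]: F1=0 F2=1 (differ) -> 1
  row 12 [01100]: F1=1 F2=1 -> 0
  row 13 [01101]: F1=1 F2=1 -> 0
  row 14 [01110]: F1=1 F2=1 -> 0
  row 15 [01111]: F1=1 F2=1 -> 0
  row 16 [10000]: F1=0 F2=1 (differ) -> 1
  row 17 [10001]: F1=0 F2=1 (differ) -> 1
  row 18 [10010]: F1=0 F2=1 (differ) -> 1
  row 19 [10011]: F1=0 F2=1 (differ) -> 1
  row 20 [10100]: F1=1 F2=1 -> 0
  row 21 [10101]: F1=1 F2=1 -> 0
  row 22 [10110]: F1=1 F2=1 -> 0
  row 23 [10111]: F1=1 F2=1 -> 0
  row 24 [11000]: F1=0 F2=1 (differ) -> 1
  row 25 [11001]: F1=0 F2=1 (differ) -> 1
  row 26 [11010]: F1=0 F2=1 (differ) -> 1
  row 27 [11011]: F1=0 F2=1 (differ) -> 1
  row 28 [11100]: F1=1 F2=1 -> 0
  row 29 [11101]: F1=1 F2=1 -> 0
  row 30 [11110]: F1=1 F2=1 -> 0
  row 31 [11111]: F1=1 F2=1 -> 0
Full result column, 8 rows per line (p,q fixed per line; r,s,t runs 000..111 left to right):
  rows 0-7 [p,q=00]: 11110000  (ones: 4)
  rows 8-15 [p,q=01]: 11110000  (ones: 4)
  rows 16-23 [p,q=10]: 11110000  (ones: 4)
  rows 24-31 [p,q=11]: 11110000  (ones: 4)
Disagreements = 4+4+4+4 = 16

16


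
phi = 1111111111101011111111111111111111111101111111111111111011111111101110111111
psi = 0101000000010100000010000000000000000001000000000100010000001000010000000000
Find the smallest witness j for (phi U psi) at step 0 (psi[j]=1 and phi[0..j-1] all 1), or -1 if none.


(phi U psi) at 0: need smallest j with psi[j]=1 and phi[i]=1 for all i in [0,j).
Scan from step 0:
  step 0: phi=1, psi=0 -> continue
  step 1: psi=1 and phi held for [0,1) -> witness found
Witness step = 1

1


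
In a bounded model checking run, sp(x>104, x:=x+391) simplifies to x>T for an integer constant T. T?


Formula: sp(P, x:=E) = exists old_x. (x = E[old_x/x]) AND P[old_x/x] (old_x is the value of x before the assignment; eliminate old_x by solving x = E[old_x/x] for old_x)
Step 1: Precondition P: x>104, i.e. old_x > 104
Step 2: Assignment gives x = old_x + 391, so old_x = x - 391
Step 3: Substitute into P: x - 391 > 104
Step 4: Simplify: x > 104+391 = 495

495


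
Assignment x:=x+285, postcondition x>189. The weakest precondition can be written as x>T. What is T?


Formula: wp(x:=E, P) = P[E/x] (substitute E for x in postcondition)
Step 1: Postcondition: x>189
Step 2: Substitute x+285 for x: x+285>189
Step 3: Solve for x: x > 189-285 = -96

-96


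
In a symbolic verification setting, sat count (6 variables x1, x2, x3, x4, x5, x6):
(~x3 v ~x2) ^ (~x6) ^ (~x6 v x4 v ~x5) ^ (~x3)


CNF with 4 clauses over 6 vars (64 assignments).
An assignment satisfies CNF iff every clause has >=1 true literal.
Check each row (bits = x1,x2,x3,x4,x5,x6; clause T/F shown):
  row 0 [000000]: clauses=TTTT -> 1
  row 1 [000001]: clauses=TFTT -> 0
  row 2 [000010]: clauses=TTTT -> 1
  row 3 [000011]: clauses=TFFT -> 0
  row 4 [000100]: clauses=TTTT -> 1
  (every remaining row is evaluated the same way; all 64 results are listed next)
Full result column, 8 rows per line (x1,x2,x3 fixed per line; x4,x5,x6 runs 000..111 left to right):
  rows 0-7 [x1,x2,x3=000]: 10101010  (ones: 4)
  rows 8-15 [x1,x2,x3=001]: 00000000  (ones: 0)
  rows 16-23 [x1,x2,x3=010]: 10101010  (ones: 4)
  rows 24-31 [x1,x2,x3=011]: 00000000  (ones: 0)
  rows 32-39 [x1,x2,x3=100]: 10101010  (ones: 4)
  rows 40-47 [x1,x2,x3=101]: 00000000  (ones: 0)
  rows 48-55 [x1,x2,x3=110]: 10101010  (ones: 4)
  rows 56-63 [x1,x2,x3=111]: 00000000  (ones: 0)
Satisfying assignments = 4+0+4+0+4+0+4+0 = 16

16


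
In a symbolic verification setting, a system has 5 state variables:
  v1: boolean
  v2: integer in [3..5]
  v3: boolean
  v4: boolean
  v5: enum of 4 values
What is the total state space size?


State space = product of domain sizes of all variables.
Domain sizes:
  v1 (boolean): 2
  v2 (integer in [3..5]): 3
  v3 (boolean): 2
  v4 (boolean): 2
  v5 (enum of 4 values): 4
Product = 2 * 3 * 2 * 2 * 4 = 96

96


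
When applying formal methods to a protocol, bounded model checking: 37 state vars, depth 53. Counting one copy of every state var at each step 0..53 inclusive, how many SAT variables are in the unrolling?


BMC unrolls to depth k, creating one copy of each state var for steps 0..k.
Step count = 53 + 1 = 54 (steps 0 through 53)
Vars per step = 37
Total = 37 * 54 = 1998

1998


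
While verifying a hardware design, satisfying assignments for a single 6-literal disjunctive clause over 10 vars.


Step 1: Total=2^10=1024
Step 2: Unsat when all 6 false: 2^4=16
Step 3: Sat=1024-16=1008

1008


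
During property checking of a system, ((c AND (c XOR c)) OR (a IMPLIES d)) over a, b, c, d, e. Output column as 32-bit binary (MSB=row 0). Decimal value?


Formula: ((c AND (c XOR c)) OR (a IMPLIES d)) over a, b, c, d, e (32 rows)
Evaluate each row (bits = a,b,c,d,e, MSB first):
  row 0 [00000]: ((0 AND (0 XOR 0)) OR (0 IMPLIES 0)) -> 1
  row 1 [00001]: ((0 AND (0 XOR 0)) OR (0 IMPLIES 0)) -> 1
  row 2 [00010]: ((0 AND (0 XOR 0)) OR (0 IMPLIES 1)) -> 1
  row 3 [00011]: ((0 AND (0 XOR 0)) OR (0 IMPLIES 1)) -> 1
  row 4 [00100]: ((1 AND (1 XOR 1)) OR (0 IMPLIES 0)) -> 1
  row 5 [00101]: ((1 AND (1 XOR 1)) OR (0 IMPLIES 0)) -> 1
  row 6 [00110]: ((1 AND (1 XOR 1)) OR (0 IMPLIES 1)) -> 1
  row 7 [00111]: ((1 AND (1 XOR 1)) OR (0 IMPLIES 1)) -> 1
  row 8 [01000]: ((0 AND (0 XOR 0)) OR (0 IMPLIES 0)) -> 1
  row 9 [01001]: ((0 AND (0 XOR 0)) OR (0 IMPLIES 0)) -> 1
  row 10 [01010]: ((0 AND (0 XOR 0)) OR (0 IMPLIES 1)) -> 1
  row 11 [01011]: ((0 AND (0 XOR 0)) OR (0 IMPLIES 1)) -> 1
  row 12 [01100]: ((1 AND (1 XOR 1)) OR (0 IMPLIES 0)) -> 1
  row 13 [01101]: ((1 AND (1 XOR 1)) OR (0 IMPLIES 0)) -> 1
  row 14 [01110]: ((1 AND (1 XOR 1)) OR (0 IMPLIES 1)) -> 1
  row 15 [01111]: ((1 AND (1 XOR 1)) OR (0 IMPLIES 1)) -> 1
  row 16 [10000]: ((0 AND (0 XOR 0)) OR (1 IMPLIES 0)) -> 0
  row 17 [10001]: ((0 AND (0 XOR 0)) OR (1 IMPLIES 0)) -> 0
  row 18 [10010]: ((0 AND (0 XOR 0)) OR (1 IMPLIES 1)) -> 1
  row 19 [10011]: ((0 AND (0 XOR 0)) OR (1 IMPLIES 1)) -> 1
  row 20 [10100]: ((1 AND (1 XOR 1)) OR (1 IMPLIES 0)) -> 0
  row 21 [10101]: ((1 AND (1 XOR 1)) OR (1 IMPLIES 0)) -> 0
  row 22 [10110]: ((1 AND (1 XOR 1)) OR (1 IMPLIES 1)) -> 1
  row 23 [10111]: ((1 AND (1 XOR 1)) OR (1 IMPLIES 1)) -> 1
  row 24 [11000]: ((0 AND (0 XOR 0)) OR (1 IMPLIES 0)) -> 0
  row 25 [11001]: ((0 AND (0 XOR 0)) OR (1 IMPLIES 0)) -> 0
  row 26 [11010]: ((0 AND (0 XOR 0)) OR (1 IMPLIES 1)) -> 1
  row 27 [11011]: ((0 AND (0 XOR 0)) OR (1 IMPLIES 1)) -> 1
  row 28 [11100]: ((1 AND (1 XOR 1)) OR (1 IMPLIES 0)) -> 0
  row 29 [11101]: ((1 AND (1 XOR 1)) OR (1 IMPLIES 0)) -> 0
  row 30 [11110]: ((1 AND (1 XOR 1)) OR (1 IMPLIES 1)) -> 1
  row 31 [11111]: ((1 AND (1 XOR 1)) OR (1 IMPLIES 1)) -> 1
Full result column, 4 rows per line (a,b,c fixed per line; d,e runs 00..11 left to right):
  rows 0-3 [a,b,c=000]: 1111  = hex F
  rows 4-7 [a,b,c=001]: 1111  = hex F
  rows 8-11 [a,b,c=010]: 1111  = hex F
  rows 12-15 [a,b,c=011]: 1111  = hex F
  rows 16-19 [a,b,c=100]: 0011  = hex 3
  rows 20-23 [a,b,c=101]: 0011  = hex 3
  rows 24-27 [a,b,c=110]: 0011  = hex 3
  rows 28-31 [a,b,c=111]: 0011  = hex 3
Output column (row 0 .. row 31) = 11111111111111110011001100110011
Output column grouped in 4s = 1111 1111 1111 1111 0011 0011 0011 0011 = 0xFFFF3333
Convert to decimal digit by digit (value = value*16 + digit):
  F -> 15
  15*16 + 15 (F) = 255
  255*16 + 15 (F) = 4095
  4095*16 + 15 (F) = 65535
  65535*16 + 3 = 1048563
  1048563*16 + 3 = 16777011
  16777011*16 + 3 = 268432179
  268432179*16 + 3 = 4294914867
Decimal = 4294914867

4294914867


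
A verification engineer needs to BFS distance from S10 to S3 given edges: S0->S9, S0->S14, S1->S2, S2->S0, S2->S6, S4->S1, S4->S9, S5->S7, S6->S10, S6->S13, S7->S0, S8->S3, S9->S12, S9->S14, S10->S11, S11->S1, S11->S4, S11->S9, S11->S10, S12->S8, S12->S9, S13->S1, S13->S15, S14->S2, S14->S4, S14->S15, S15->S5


BFS layer-by-layer from S10:
  dist 0: {S10}
  dist 1: {S11}
  dist 2: {S1, S4, S9}
  dist 3: {S2, S12, S14}
  dist 4: {S0, S6, S8, S15}
  dist 5: {S3, S5, S13}
  -> S3 reached at distance 5
Shortest path length = 5

5


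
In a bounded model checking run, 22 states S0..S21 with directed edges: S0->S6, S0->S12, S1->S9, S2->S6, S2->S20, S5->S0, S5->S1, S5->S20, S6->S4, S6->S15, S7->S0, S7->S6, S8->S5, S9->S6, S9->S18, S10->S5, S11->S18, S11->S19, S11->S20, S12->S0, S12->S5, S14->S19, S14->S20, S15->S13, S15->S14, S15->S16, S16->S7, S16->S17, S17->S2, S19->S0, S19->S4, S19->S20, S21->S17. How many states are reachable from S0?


BFS from S0:
  layer 0: {S0}
  layer 1: {S6, S12}
  layer 2: {S4, S5, S15}
  layer 3: {S1, S13, S14, S16, S20}
  layer 4: {S7, S9, S17, S19}
  layer 5: {S2, S18}
Reachable set: {S0, S1, S2, S4, S5, S6, S7, S9, S12, S13, S14, S15, S16, S17, S18, S19, S20}
Count = 17

17


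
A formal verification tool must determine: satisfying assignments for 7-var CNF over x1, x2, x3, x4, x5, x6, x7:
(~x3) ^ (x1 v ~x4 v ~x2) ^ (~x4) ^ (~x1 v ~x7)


CNF with 4 clauses over 7 vars (128 assignments).
An assignment satisfies CNF iff every clause has >=1 true literal.
Check each row (bits = x1,x2,x3,x4,x5,x6,x7; clause T/F shown):
  row 0 [0000000]: clauses=TTTT -> 1
  row 1 [0000001]: clauses=TTTT -> 1
  row 2 [0000010]: clauses=TTTT -> 1
  row 3 [0000011]: clauses=TTTT -> 1
  row 4 [0000100]: clauses=TTTT -> 1
  (every remaining row is evaluated the same way; all 128 results are listed next)
Full result column, 8 rows per line (x1,x2,x3,x4 fixed per line; x5,x6,x7 runs 000..111 left to right):
  rows 0-7 [x1,x2,x3,x4=0000]: 11111111  (ones: 8)
  rows 8-15 [x1,x2,x3,x4=0001]: 00000000  (ones: 0)
  rows 16-23 [x1,x2,x3,x4=0010]: 00000000  (ones: 0)
  rows 24-31 [x1,x2,x3,x4=0011]: 00000000  (ones: 0)
  rows 32-39 [x1,x2,x3,x4=0100]: 11111111  (ones: 8)
  rows 40-47 [x1,x2,x3,x4=0101]: 00000000  (ones: 0)
  rows 48-55 [x1,x2,x3,x4=0110]: 00000000  (ones: 0)
  rows 56-63 [x1,x2,x3,x4=0111]: 00000000  (ones: 0)
  rows 64-71 [x1,x2,x3,x4=1000]: 10101010  (ones: 4)
  rows 72-79 [x1,x2,x3,x4=1001]: 00000000  (ones: 0)
  rows 80-87 [x1,x2,x3,x4=1010]: 00000000  (ones: 0)
  rows 88-95 [x1,x2,x3,x4=1011]: 00000000  (ones: 0)
  rows 96-103 [x1,x2,x3,x4=1100]: 10101010  (ones: 4)
  rows 104-111 [x1,x2,x3,x4=1101]: 00000000  (ones: 0)
  rows 112-119 [x1,x2,x3,x4=1110]: 00000000  (ones: 0)
  rows 120-127 [x1,x2,x3,x4=1111]: 00000000  (ones: 0)
Satisfying assignments = 8+0+0+0+8+0+0+0+4+0+0+0+4+0+0+0 = 24

24


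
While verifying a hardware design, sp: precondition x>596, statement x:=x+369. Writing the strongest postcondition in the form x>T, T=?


Formula: sp(P, x:=E) = exists old_x. (x = E[old_x/x]) AND P[old_x/x] (old_x is the value of x before the assignment; eliminate old_x by solving x = E[old_x/x] for old_x)
Step 1: Precondition P: x>596, i.e. old_x > 596
Step 2: Assignment gives x = old_x + 369, so old_x = x - 369
Step 3: Substitute into P: x - 369 > 596
Step 4: Simplify: x > 596+369 = 965

965


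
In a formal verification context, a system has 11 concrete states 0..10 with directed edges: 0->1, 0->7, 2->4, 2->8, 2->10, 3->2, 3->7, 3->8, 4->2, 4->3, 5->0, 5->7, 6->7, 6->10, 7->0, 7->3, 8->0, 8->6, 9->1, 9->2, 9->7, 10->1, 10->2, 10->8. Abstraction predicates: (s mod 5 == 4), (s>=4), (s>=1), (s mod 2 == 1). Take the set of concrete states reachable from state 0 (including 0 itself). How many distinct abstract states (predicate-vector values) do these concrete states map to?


BFS from 0:
Concrete reachable: {0, 1, 2, 3, 4, 6, 7, 8, 10}
Abstract via predicates (s mod 5 == 4), (s>=4), (s>=1), (s mod 2 == 1):
  (0,0,0,0) <- {0}
  (0,0,1,0) <- {2}
  (0,0,1,1) <- {1, 3}
  (0,1,1,0) <- {6, 8, 10}
  (0,1,1,1) <- {7}
  (1,1,1,0) <- {4}
Distinct abstract states = 6

6


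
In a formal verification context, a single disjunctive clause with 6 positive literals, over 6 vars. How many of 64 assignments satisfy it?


Step 1: Total=2^6=64
Step 2: Unsat when all 6 false: 2^0=1
Step 3: Sat=64-1=63

63


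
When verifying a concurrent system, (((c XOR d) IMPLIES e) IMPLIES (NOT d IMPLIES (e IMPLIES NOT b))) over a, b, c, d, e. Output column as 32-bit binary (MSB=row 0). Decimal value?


Formula: (((c XOR d) IMPLIES e) IMPLIES (NOT d IMPLIES (e IMPLIES NOT b))) over a, b, c, d, e (32 rows)
Evaluate each row (bits = a,b,c,d,e, MSB first):
  row 0 [00000]: (((0 XOR 0) IMPLIES 0) IMPLIES (NOT 0 IMPLIES (0 IMPLIES NOT 0))) -> 1
  row 1 [00001]: (((0 XOR 0) IMPLIES 1) IMPLIES (NOT 0 IMPLIES (1 IMPLIES NOT 0))) -> 1
  row 2 [00010]: (((0 XOR 1) IMPLIES 0) IMPLIES (NOT 1 IMPLIES (0 IMPLIES NOT 0))) -> 1
  row 3 [00011]: (((0 XOR 1) IMPLIES 1) IMPLIES (NOT 1 IMPLIES (1 IMPLIES NOT 0))) -> 1
  row 4 [00100]: (((1 XOR 0) IMPLIES 0) IMPLIES (NOT 0 IMPLIES (0 IMPLIES NOT 0))) -> 1
  row 5 [00101]: (((1 XOR 0) IMPLIES 1) IMPLIES (NOT 0 IMPLIES (1 IMPLIES NOT 0))) -> 1
  row 6 [00110]: (((1 XOR 1) IMPLIES 0) IMPLIES (NOT 1 IMPLIES (0 IMPLIES NOT 0))) -> 1
  row 7 [00111]: (((1 XOR 1) IMPLIES 1) IMPLIES (NOT 1 IMPLIES (1 IMPLIES NOT 0))) -> 1
  row 8 [01000]: (((0 XOR 0) IMPLIES 0) IMPLIES (NOT 0 IMPLIES (0 IMPLIES NOT 1))) -> 1
  row 9 [01001]: (((0 XOR 0) IMPLIES 1) IMPLIES (NOT 0 IMPLIES (1 IMPLIES NOT 1))) -> 0
  row 10 [01010]: (((0 XOR 1) IMPLIES 0) IMPLIES (NOT 1 IMPLIES (0 IMPLIES NOT 1))) -> 1
  row 11 [01011]: (((0 XOR 1) IMPLIES 1) IMPLIES (NOT 1 IMPLIES (1 IMPLIES NOT 1))) -> 1
  row 12 [01100]: (((1 XOR 0) IMPLIES 0) IMPLIES (NOT 0 IMPLIES (0 IMPLIES NOT 1))) -> 1
  row 13 [01101]: (((1 XOR 0) IMPLIES 1) IMPLIES (NOT 0 IMPLIES (1 IMPLIES NOT 1))) -> 0
  row 14 [01110]: (((1 XOR 1) IMPLIES 0) IMPLIES (NOT 1 IMPLIES (0 IMPLIES NOT 1))) -> 1
  row 15 [01111]: (((1 XOR 1) IMPLIES 1) IMPLIES (NOT 1 IMPLIES (1 IMPLIES NOT 1))) -> 1
  row 16 [10000]: (((0 XOR 0) IMPLIES 0) IMPLIES (NOT 0 IMPLIES (0 IMPLIES NOT 0))) -> 1
  row 17 [10001]: (((0 XOR 0) IMPLIES 1) IMPLIES (NOT 0 IMPLIES (1 IMPLIES NOT 0))) -> 1
  row 18 [10010]: (((0 XOR 1) IMPLIES 0) IMPLIES (NOT 1 IMPLIES (0 IMPLIES NOT 0))) -> 1
  row 19 [10011]: (((0 XOR 1) IMPLIES 1) IMPLIES (NOT 1 IMPLIES (1 IMPLIES NOT 0))) -> 1
  row 20 [10100]: (((1 XOR 0) IMPLIES 0) IMPLIES (NOT 0 IMPLIES (0 IMPLIES NOT 0))) -> 1
  row 21 [10101]: (((1 XOR 0) IMPLIES 1) IMPLIES (NOT 0 IMPLIES (1 IMPLIES NOT 0))) -> 1
  row 22 [10110]: (((1 XOR 1) IMPLIES 0) IMPLIES (NOT 1 IMPLIES (0 IMPLIES NOT 0))) -> 1
  row 23 [10111]: (((1 XOR 1) IMPLIES 1) IMPLIES (NOT 1 IMPLIES (1 IMPLIES NOT 0))) -> 1
  row 24 [11000]: (((0 XOR 0) IMPLIES 0) IMPLIES (NOT 0 IMPLIES (0 IMPLIES NOT 1))) -> 1
  row 25 [11001]: (((0 XOR 0) IMPLIES 1) IMPLIES (NOT 0 IMPLIES (1 IMPLIES NOT 1))) -> 0
  row 26 [11010]: (((0 XOR 1) IMPLIES 0) IMPLIES (NOT 1 IMPLIES (0 IMPLIES NOT 1))) -> 1
  row 27 [11011]: (((0 XOR 1) IMPLIES 1) IMPLIES (NOT 1 IMPLIES (1 IMPLIES NOT 1))) -> 1
  row 28 [11100]: (((1 XOR 0) IMPLIES 0) IMPLIES (NOT 0 IMPLIES (0 IMPLIES NOT 1))) -> 1
  row 29 [11101]: (((1 XOR 0) IMPLIES 1) IMPLIES (NOT 0 IMPLIES (1 IMPLIES NOT 1))) -> 0
  row 30 [11110]: (((1 XOR 1) IMPLIES 0) IMPLIES (NOT 1 IMPLIES (0 IMPLIES NOT 1))) -> 1
  row 31 [11111]: (((1 XOR 1) IMPLIES 1) IMPLIES (NOT 1 IMPLIES (1 IMPLIES NOT 1))) -> 1
Full result column, 4 rows per line (a,b,c fixed per line; d,e runs 00..11 left to right):
  rows 0-3 [a,b,c=000]: 1111  = hex F
  rows 4-7 [a,b,c=001]: 1111  = hex F
  rows 8-11 [a,b,c=010]: 1011  = hex B
  rows 12-15 [a,b,c=011]: 1011  = hex B
  rows 16-19 [a,b,c=100]: 1111  = hex F
  rows 20-23 [a,b,c=101]: 1111  = hex F
  rows 24-27 [a,b,c=110]: 1011  = hex B
  rows 28-31 [a,b,c=111]: 1011  = hex B
Output column (row 0 .. row 31) = 11111111101110111111111110111011
Output column grouped in 4s = 1111 1111 1011 1011 1111 1111 1011 1011 = 0xFFBBFFBB
Convert to decimal digit by digit (value = value*16 + digit):
  F -> 15
  15*16 + 15 (F) = 255
  255*16 + 11 (B) = 4091
  4091*16 + 11 (B) = 65467
  65467*16 + 15 (F) = 1047487
  1047487*16 + 15 (F) = 16759807
  16759807*16 + 11 (B) = 268156923
  268156923*16 + 11 (B) = 4290510779
Decimal = 4290510779

4290510779


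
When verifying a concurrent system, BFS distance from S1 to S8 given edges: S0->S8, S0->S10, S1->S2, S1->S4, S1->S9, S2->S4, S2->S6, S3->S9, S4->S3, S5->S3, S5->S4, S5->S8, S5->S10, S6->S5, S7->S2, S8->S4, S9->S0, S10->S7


BFS layer-by-layer from S1:
  dist 0: {S1}
  dist 1: {S2, S4, S9}
  dist 2: {S0, S3, S6}
  dist 3: {S5, S8, S10}
  -> S8 reached at distance 3
Shortest path length = 3

3


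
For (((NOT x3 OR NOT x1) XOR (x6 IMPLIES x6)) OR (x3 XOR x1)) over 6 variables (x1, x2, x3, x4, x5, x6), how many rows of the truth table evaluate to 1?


Formula: (((NOT x3 OR NOT x1) XOR (x6 IMPLIES x6)) OR (x3 XOR x1)) over 6 vars (64 rows)
Evaluate each row (x1, x2, x3, x4, x5, x6 as bits, MSB first):
  row 0 [000000]: (((NOT 0 OR NOT 0) XOR (0 IMPLIES 0)) OR (0 XOR 0)) -> 0
  row 1 [000001]: (((NOT 0 OR NOT 0) XOR (1 IMPLIES 1)) OR (0 XOR 0)) -> 0
  row 2 [000010]: (((NOT 0 OR NOT 0) XOR (0 IMPLIES 0)) OR (0 XOR 0)) -> 0
  row 3 [000011]: (((NOT 0 OR NOT 0) XOR (1 IMPLIES 1)) OR (0 XOR 0)) -> 0
  row 4 [000100]: (((NOT 0 OR NOT 0) XOR (0 IMPLIES 0)) OR (0 XOR 0)) -> 0
  (every remaining row is evaluated the same way; all 64 results are listed next)
Full result column, 8 rows per line (x1,x2,x3 fixed per line; x4,x5,x6 runs 000..111 left to right):
  rows 0-7 [x1,x2,x3=000]: 00000000  (ones: 0)
  rows 8-15 [x1,x2,x3=001]: 11111111  (ones: 8)
  rows 16-23 [x1,x2,x3=010]: 00000000  (ones: 0)
  rows 24-31 [x1,x2,x3=011]: 11111111  (ones: 8)
  rows 32-39 [x1,x2,x3=100]: 11111111  (ones: 8)
  rows 40-47 [x1,x2,x3=101]: 11111111  (ones: 8)
  rows 48-55 [x1,x2,x3=110]: 11111111  (ones: 8)
  rows 56-63 [x1,x2,x3=111]: 11111111  (ones: 8)
Count of 1-rows = 0+8+0+8+8+8+8+8 = 48

48


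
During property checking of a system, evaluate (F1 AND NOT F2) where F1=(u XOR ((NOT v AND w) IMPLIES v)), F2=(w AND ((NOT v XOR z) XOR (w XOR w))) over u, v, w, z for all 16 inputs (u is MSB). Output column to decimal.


F1 = (u XOR ((NOT v AND w) IMPLIES v))
F2 = (w AND ((NOT v XOR z) XOR (w XOR w)))
Counterexample to F1=>F2 is where F1=1 and F2=0.
Evaluate each row (bits = u,v,w,z, MSB first):
  row 0 [0000]: F1=1 F2=0 -> F1&~F2 -> 1
  row 1 [0001]: F1=1 F2=0 -> F1&~F2 -> 1
  row 2 [0010]: F1=0 F2=1 -> F1&~F2 -> 0
  row 3 [0011]: F1=0 F2=0 -> F1&~F2 -> 0
  row 4 [0100]: F1=1 F2=0 -> F1&~F2 -> 1
  row 5 [0101]: F1=1 F2=0 -> F1&~F2 -> 1
  row 6 [0110]: F1=1 F2=0 -> F1&~F2 -> 1
  row 7 [0111]: F1=1 F2=1 -> F1&~F2 -> 0
  row 8 [1000]: F1=0 F2=0 -> F1&~F2 -> 0
  row 9 [1001]: F1=0 F2=0 -> F1&~F2 -> 0
  row 10 [1010]: F1=1 F2=1 -> F1&~F2 -> 0
  row 11 [1011]: F1=1 F2=0 -> F1&~F2 -> 1
  row 12 [1100]: F1=0 F2=0 -> F1&~F2 -> 0
  row 13 [1101]: F1=0 F2=0 -> F1&~F2 -> 0
  row 14 [1110]: F1=0 F2=0 -> F1&~F2 -> 0
  row 15 [1111]: F1=0 F2=1 -> F1&~F2 -> 0
Full result column, 4 rows per line (u,v fixed per line; w,z runs 00..11 left to right):
  rows 0-3 [u,v=00]: 1100  = hex C
  rows 4-7 [u,v=01]: 1110  = hex E
  rows 8-11 [u,v=10]: 0001  = hex 1
  rows 12-15 [u,v=11]: 0000  = hex 0
Counterexample vector (row 0 .. row 15) = 1100111000010000
Output column grouped in 4s = 1100 1110 0001 0000 = 0xCE10
Convert to decimal digit by digit (value = value*16 + digit):
  C -> 12
  12*16 + 14 (E) = 206
  206*16 + 1 = 3297
  3297*16 + 0 = 52752
Decimal = 52752

52752


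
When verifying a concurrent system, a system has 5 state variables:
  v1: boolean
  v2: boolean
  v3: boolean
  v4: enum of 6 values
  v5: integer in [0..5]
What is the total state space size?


State space = product of domain sizes of all variables.
Domain sizes:
  v1 (boolean): 2
  v2 (boolean): 2
  v3 (boolean): 2
  v4 (enum of 6 values): 6
  v5 (integer in [0..5]): 6
Product = 2 * 2 * 2 * 6 * 6 = 288

288


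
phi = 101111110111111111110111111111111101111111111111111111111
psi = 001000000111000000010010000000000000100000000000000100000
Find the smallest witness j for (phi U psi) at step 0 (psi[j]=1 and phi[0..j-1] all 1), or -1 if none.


(phi U psi) at 0: need smallest j with psi[j]=1 and phi[i]=1 for all i in [0,j).
Scan from step 0:
  step 0: phi=1, psi=0 -> continue
  step 1: phi=0 -> phi-prefix broken from here
  step 2: psi=1 but phi already failed -> not a witness
  step 9: psi=1 but phi already failed -> not a witness
  step 10: psi=1 but phi already failed -> not a witness
  step 11: psi=1 but phi already failed -> not a witness
  step 19: psi=1 but phi already failed -> not a witness
  step 22: psi=1 but phi already failed -> not a witness
  step 36: psi=1 but phi already failed -> not a witness
  step 51: psi=1 but phi already failed -> not a witness
  end of trace: no witness -> -1
Witness step = -1

-1


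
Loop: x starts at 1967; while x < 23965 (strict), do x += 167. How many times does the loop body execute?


Step 1: x goes from 1967 toward 23965 by 167; the body runs while x<23965, so iterations = ceil((bound-start)/step)
Step 2: Distance=21998
Step 3: ceil(21998/167)=132

132


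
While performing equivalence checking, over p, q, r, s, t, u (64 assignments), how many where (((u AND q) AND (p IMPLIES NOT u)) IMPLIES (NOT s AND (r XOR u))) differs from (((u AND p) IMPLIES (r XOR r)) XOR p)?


F1 = (((u AND q) AND (p IMPLIES NOT u)) IMPLIES (NOT s AND (r XOR u)))
F2 = (((u AND p) IMPLIES (r XOR r)) XOR p)
Evaluate both on each of 64 rows (bits = p,q,r,s,t,u):
  row 0 [000000]: F1=1 F2=1 -> 0
  row 1 [000001]: F1=1 F2=1 -> 0
  row 2 [000010]: F1=1 F2=1 -> 0
  row 3 [000011]: F1=1 F2=1 -> 0
  row 4 [000100]: F1=1 F2=1 -> 0
  (every remaining row is evaluated the same way; all 64 results are listed next)
Full result column, 8 rows per line (p,q,r fixed per line; s,t,u runs 000..111 left to right):
  rows 0-7 [p,q,r=000]: 00000000  (ones: 0)
  rows 8-15 [p,q,r=001]: 00000000  (ones: 0)
  rows 16-23 [p,q,r=010]: 00000101  (ones: 2)
  rows 24-31 [p,q,r=011]: 01010101  (ones: 4)
  rows 32-39 [p,q,r=100]: 10101010  (ones: 4)
  rows 40-47 [p,q,r=101]: 10101010  (ones: 4)
  rows 48-55 [p,q,r=110]: 10101010  (ones: 4)
  rows 56-63 [p,q,r=111]: 10101010  (ones: 4)
Disagreements = 0+0+2+4+4+4+4+4 = 22

22


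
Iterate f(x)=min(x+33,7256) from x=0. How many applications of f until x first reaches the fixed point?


Step 1: x=0, cap=7256, increment=33
Step 2: x grows by 33 each step until capped at 7256; fixed point is x=7256
Step 3: iterations = ceil(7256/33) = 220

220


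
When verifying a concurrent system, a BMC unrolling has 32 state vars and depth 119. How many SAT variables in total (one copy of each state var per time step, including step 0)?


BMC unrolls to depth k, creating one copy of each state var for steps 0..k.
Step count = 119 + 1 = 120 (steps 0 through 119)
Vars per step = 32
Total = 32 * 120 = 3840

3840


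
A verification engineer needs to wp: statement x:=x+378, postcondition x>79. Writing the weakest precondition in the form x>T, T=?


Formula: wp(x:=E, P) = P[E/x] (substitute E for x in postcondition)
Step 1: Postcondition: x>79
Step 2: Substitute x+378 for x: x+378>79
Step 3: Solve for x: x > 79-378 = -299

-299


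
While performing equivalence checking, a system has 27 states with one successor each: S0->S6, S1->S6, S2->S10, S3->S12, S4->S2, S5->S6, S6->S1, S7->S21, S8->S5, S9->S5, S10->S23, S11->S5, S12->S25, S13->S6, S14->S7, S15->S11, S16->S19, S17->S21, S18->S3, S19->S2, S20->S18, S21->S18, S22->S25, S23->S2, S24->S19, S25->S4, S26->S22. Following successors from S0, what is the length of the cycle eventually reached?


Trace from S0 until a state repeats:
  S0 -> S6 -> S1 -> S6
S6 first seen at step 1, revisited at step 3.
Cycle length = 3 - 1 = 2

2


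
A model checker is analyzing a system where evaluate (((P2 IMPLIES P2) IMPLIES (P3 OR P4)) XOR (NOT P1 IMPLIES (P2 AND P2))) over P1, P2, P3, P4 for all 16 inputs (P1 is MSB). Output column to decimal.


Formula: (((P2 IMPLIES P2) IMPLIES (P3 OR P4)) XOR (NOT P1 IMPLIES (P2 AND P2))) over P1, P2, P3, P4 (16 rows)
Evaluate each row (bits = P1,P2,P3,P4, MSB first):
  row 0 [0000]: (((0 IMPLIES 0) IMPLIES (0 OR 0)) XOR (NOT 0 IMPLIES (0 AND 0))) -> 0
  row 1 [0001]: (((0 IMPLIES 0) IMPLIES (0 OR 1)) XOR (NOT 0 IMPLIES (0 AND 0))) -> 1
  row 2 [0010]: (((0 IMPLIES 0) IMPLIES (1 OR 0)) XOR (NOT 0 IMPLIES (0 AND 0))) -> 1
  row 3 [0011]: (((0 IMPLIES 0) IMPLIES (1 OR 1)) XOR (NOT 0 IMPLIES (0 AND 0))) -> 1
  row 4 [0100]: (((1 IMPLIES 1) IMPLIES (0 OR 0)) XOR (NOT 0 IMPLIES (1 AND 1))) -> 1
  row 5 [0101]: (((1 IMPLIES 1) IMPLIES (0 OR 1)) XOR (NOT 0 IMPLIES (1 AND 1))) -> 0
  row 6 [0110]: (((1 IMPLIES 1) IMPLIES (1 OR 0)) XOR (NOT 0 IMPLIES (1 AND 1))) -> 0
  row 7 [0111]: (((1 IMPLIES 1) IMPLIES (1 OR 1)) XOR (NOT 0 IMPLIES (1 AND 1))) -> 0
  row 8 [1000]: (((0 IMPLIES 0) IMPLIES (0 OR 0)) XOR (NOT 1 IMPLIES (0 AND 0))) -> 1
  row 9 [1001]: (((0 IMPLIES 0) IMPLIES (0 OR 1)) XOR (NOT 1 IMPLIES (0 AND 0))) -> 0
  row 10 [1010]: (((0 IMPLIES 0) IMPLIES (1 OR 0)) XOR (NOT 1 IMPLIES (0 AND 0))) -> 0
  row 11 [1011]: (((0 IMPLIES 0) IMPLIES (1 OR 1)) XOR (NOT 1 IMPLIES (0 AND 0))) -> 0
  row 12 [1100]: (((1 IMPLIES 1) IMPLIES (0 OR 0)) XOR (NOT 1 IMPLIES (1 AND 1))) -> 1
  row 13 [1101]: (((1 IMPLIES 1) IMPLIES (0 OR 1)) XOR (NOT 1 IMPLIES (1 AND 1))) -> 0
  row 14 [1110]: (((1 IMPLIES 1) IMPLIES (1 OR 0)) XOR (NOT 1 IMPLIES (1 AND 1))) -> 0
  row 15 [1111]: (((1 IMPLIES 1) IMPLIES (1 OR 1)) XOR (NOT 1 IMPLIES (1 AND 1))) -> 0
Full result column, 4 rows per line (P1,P2 fixed per line; P3,P4 runs 00..11 left to right):
  rows 0-3 [P1,P2=00]: 0111  = hex 7
  rows 4-7 [P1,P2=01]: 1000  = hex 8
  rows 8-11 [P1,P2=10]: 1000  = hex 8
  rows 12-15 [P1,P2=11]: 1000  = hex 8
Output column (row 0 .. row 15) = 0111100010001000
Output column grouped in 4s = 0111 1000 1000 1000 = 0x7888
Convert to decimal digit by digit (value = value*16 + digit):
  7 -> 7
  7*16 + 8 = 120
  120*16 + 8 = 1928
  1928*16 + 8 = 30856
Decimal = 30856

30856
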